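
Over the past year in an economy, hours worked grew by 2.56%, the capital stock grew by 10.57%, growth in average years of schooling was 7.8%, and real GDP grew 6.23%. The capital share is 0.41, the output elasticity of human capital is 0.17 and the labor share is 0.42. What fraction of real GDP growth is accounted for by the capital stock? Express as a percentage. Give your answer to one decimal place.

The capital stock contributed 0.41 × 10.57 = 4.3337 pp.
Share of growth = 4.3337 / 6.23 × 100 = 69.562%.

69.6%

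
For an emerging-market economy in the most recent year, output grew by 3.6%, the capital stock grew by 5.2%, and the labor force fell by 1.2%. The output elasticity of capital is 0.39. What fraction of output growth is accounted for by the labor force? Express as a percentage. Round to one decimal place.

The labor force accounted for -20.3% of growth.

Labor's share = 1 − 0.39 = 0.61.
The labor force contributed 0.61 × (-1.2) = -0.732 pp.
Share of growth = -0.732 / 3.6 × 100 = -20.333%.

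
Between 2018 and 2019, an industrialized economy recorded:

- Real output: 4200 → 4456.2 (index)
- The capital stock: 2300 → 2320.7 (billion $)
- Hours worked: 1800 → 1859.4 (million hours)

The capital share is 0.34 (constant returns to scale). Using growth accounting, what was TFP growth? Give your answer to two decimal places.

Real output growth = (4456.2 − 4200) / 4200 = 6.1%.
The capital stock growth = (2320.7 − 2300) / 2300 = 0.9%.
Hours worked growth = (1859.4 − 1800) / 1800 = 3.3%.
Labor's share = 1 − 0.34 = 0.66.
The capital stock: 0.34 × 0.9 = 0.306 pp.
Hours worked: 0.66 × 3.3 = 2.178 pp.
TFP growth = 6.1 − 2.484 = 3.616%.

TFP grew 3.62%.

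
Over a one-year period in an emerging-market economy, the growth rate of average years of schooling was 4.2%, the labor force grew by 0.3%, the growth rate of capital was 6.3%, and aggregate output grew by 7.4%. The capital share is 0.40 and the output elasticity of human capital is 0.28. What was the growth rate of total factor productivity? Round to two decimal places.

Labor's share = 1 − 0.4 − 0.28 = 0.32.
Capital: 0.4 × 6.3 = 2.52 pp.
Average years of schooling: 0.28 × 4.2 = 1.176 pp.
The labor force: 0.32 × 0.3 = 0.096 pp.
TFP growth = 7.4 − 3.792 = 3.608%.

3.61%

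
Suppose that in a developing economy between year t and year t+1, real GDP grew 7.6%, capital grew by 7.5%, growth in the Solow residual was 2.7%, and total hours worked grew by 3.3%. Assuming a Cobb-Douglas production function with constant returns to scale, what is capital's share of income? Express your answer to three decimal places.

gY = gA + α·gK + (1−α)·gL, so gY − gA − gL = α(gK − gL).
7.6 − 2.7 − 3.3 = α × (7.5 − 3.3).
1.6 = 4.2 α, so α = 0.38095.

α = 0.381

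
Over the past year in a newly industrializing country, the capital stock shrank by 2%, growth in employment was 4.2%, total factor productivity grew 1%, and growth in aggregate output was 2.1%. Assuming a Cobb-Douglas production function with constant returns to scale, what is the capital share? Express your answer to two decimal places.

gY = gA + α·gK + (1−α)·gL, so gY − gA − gL = α(gK − gL).
2.1 − 1 − 4.2 = α × (-2 − 4.2).
-3.1 = -6.2 α, so α = 0.5.

The capital share is 0.50.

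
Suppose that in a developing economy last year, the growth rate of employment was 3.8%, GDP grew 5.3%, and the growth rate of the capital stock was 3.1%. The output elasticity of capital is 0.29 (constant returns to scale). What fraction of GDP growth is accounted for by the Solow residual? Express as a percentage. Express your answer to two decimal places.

32.13%

Labor's share = 1 − 0.29 = 0.71.
The capital stock: 0.29 × 3.1 = 0.899 pp.
Employment: 0.71 × 3.8 = 2.698 pp.
TFP growth = 5.3 − 3.597 = 1.703%.
TFP share of growth = 1.703 / 5.3 × 100 = 32.1321%.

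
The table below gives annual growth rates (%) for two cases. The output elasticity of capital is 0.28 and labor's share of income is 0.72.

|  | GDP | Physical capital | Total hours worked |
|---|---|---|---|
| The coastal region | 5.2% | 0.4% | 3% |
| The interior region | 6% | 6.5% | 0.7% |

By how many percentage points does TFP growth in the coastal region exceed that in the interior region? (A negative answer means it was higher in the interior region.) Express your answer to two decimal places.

-0.75 percentage points

Labor's share = 1 − 0.28 = 0.72.
The coastal region: TFP = 5.2 − 0.112 − 2.16 = 2.928%.
The interior region: TFP = 6 − 1.82 − 0.504 = 3.676%.
Difference = 2.928 − (3.676) = -0.748 pp.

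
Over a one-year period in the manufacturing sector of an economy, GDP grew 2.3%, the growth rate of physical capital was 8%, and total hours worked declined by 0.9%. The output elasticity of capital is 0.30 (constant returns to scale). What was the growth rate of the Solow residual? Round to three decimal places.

Labor's share = 1 − 0.3 = 0.7.
Physical capital: 0.3 × 8 = 2.4 pp.
Total hours worked: 0.7 × (-0.9) = -0.63 pp.
TFP growth = 2.3 − 1.77 = 0.53%.

0.530%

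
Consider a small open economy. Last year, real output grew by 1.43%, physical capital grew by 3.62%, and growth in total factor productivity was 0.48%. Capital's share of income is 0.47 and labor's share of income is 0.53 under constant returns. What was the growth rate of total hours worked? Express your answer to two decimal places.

-1.42%

Labor's share = 1 − 0.47 = 0.53.
gY = gA + 0.47×3.62 + 0.53×g.
0.53×g = 1.43 − 0.48 − 1.7014 = -0.7514.
g = -0.7514 / 0.53 = -1.4177%.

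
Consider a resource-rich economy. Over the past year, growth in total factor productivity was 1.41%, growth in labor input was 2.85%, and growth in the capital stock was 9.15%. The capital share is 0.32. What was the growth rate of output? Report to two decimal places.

Labor's share = 1 − 0.32 = 0.68.
The capital stock: 0.32 × 9.15 = 2.928 pp.
Labor input: 0.68 × 2.85 = 1.938 pp.
Output growth = 1.41 + 4.866 = 6.276%.

6.28%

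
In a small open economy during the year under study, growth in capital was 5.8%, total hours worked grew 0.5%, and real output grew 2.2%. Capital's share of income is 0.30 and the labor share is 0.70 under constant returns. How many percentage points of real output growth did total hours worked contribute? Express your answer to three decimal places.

Labor's share = 1 − 0.3 = 0.7.
Contribution = share × growth = 0.7 × 0.5 = 0.35 pp.

0.350 pp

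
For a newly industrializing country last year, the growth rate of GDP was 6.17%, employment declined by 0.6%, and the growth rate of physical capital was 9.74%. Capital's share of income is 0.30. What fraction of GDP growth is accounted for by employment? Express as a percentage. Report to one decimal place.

Labor's share = 1 − 0.3 = 0.7.
Employment contributed 0.7 × (-0.6) = -0.42 pp.
Share of growth = -0.42 / 6.17 × 100 = -6.807%.

-6.8%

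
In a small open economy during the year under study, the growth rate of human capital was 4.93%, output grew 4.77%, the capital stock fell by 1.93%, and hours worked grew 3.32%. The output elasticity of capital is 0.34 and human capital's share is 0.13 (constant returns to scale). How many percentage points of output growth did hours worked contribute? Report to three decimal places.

1.760 percentage points

Labor's share = 1 − 0.34 − 0.13 = 0.53.
Contribution = share × growth = 0.53 × 3.32 = 1.7596 pp.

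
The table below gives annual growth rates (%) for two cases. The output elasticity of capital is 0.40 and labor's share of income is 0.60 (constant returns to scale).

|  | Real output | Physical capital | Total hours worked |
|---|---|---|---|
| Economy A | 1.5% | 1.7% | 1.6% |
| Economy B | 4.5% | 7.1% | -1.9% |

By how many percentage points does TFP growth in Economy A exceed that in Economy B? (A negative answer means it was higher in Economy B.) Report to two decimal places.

Labor's share = 1 − 0.4 = 0.6.
Economy A: TFP = 1.5 − 0.68 − 0.96 = -0.14%.
Economy B: TFP = 4.5 − 2.84 + 1.14 = 2.8%.
Difference = -0.14 − (2.8) = -2.94 pp.

-2.94 percentage points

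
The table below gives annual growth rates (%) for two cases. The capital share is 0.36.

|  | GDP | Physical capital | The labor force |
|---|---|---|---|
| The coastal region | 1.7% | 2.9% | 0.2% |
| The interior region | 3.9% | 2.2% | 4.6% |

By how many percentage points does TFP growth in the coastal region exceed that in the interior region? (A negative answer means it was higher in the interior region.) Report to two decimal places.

0.36 percentage points

Labor's share = 1 − 0.36 = 0.64.
The coastal region: TFP = 1.7 − 1.044 − 0.128 = 0.528%.
The interior region: TFP = 3.9 − 0.792 − 2.944 = 0.164%.
Difference = 0.528 − (0.164) = 0.364 pp.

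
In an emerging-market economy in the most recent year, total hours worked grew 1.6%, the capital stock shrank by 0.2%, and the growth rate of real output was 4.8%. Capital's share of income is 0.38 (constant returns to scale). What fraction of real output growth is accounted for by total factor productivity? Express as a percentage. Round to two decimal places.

Total factor productivity accounted for 80.92% of growth.

Labor's share = 1 − 0.38 = 0.62.
The capital stock: 0.38 × (-0.2) = -0.076 pp.
Total hours worked: 0.62 × 1.6 = 0.992 pp.
TFP growth = 4.8 − 0.916 = 3.884%.
TFP share of growth = 3.884 / 4.8 × 100 = 80.9167%.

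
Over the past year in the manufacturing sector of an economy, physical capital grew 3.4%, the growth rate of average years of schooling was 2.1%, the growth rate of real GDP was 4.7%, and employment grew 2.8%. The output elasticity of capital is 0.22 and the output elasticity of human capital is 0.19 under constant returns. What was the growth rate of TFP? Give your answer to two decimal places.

Labor's share = 1 − 0.22 − 0.19 = 0.59.
Physical capital: 0.22 × 3.4 = 0.748 pp.
Average years of schooling: 0.19 × 2.1 = 0.399 pp.
Employment: 0.59 × 2.8 = 1.652 pp.
TFP growth = 4.7 − 2.799 = 1.901%.

TFP grew 1.90%.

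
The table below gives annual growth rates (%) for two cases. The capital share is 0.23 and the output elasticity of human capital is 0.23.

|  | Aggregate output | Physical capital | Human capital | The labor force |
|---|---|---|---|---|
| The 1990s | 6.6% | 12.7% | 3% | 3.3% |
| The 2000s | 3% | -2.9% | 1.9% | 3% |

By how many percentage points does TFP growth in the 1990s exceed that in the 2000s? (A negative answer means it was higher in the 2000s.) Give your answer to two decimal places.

Labor's share = 1 − 0.23 − 0.23 = 0.54.
The 1990s: TFP = 6.6 − 2.921 − 0.69 − 1.782 = 1.207%.
The 2000s: TFP = 3 + 0.667 − 0.437 − 1.62 = 1.61%.
Difference = 1.207 − (1.61) = -0.403 pp.

-0.40 percentage points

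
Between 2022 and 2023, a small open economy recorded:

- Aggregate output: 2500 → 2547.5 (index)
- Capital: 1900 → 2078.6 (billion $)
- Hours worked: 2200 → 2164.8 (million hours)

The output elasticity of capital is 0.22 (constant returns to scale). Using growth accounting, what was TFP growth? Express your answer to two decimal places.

TFP grew 1.08%.

Aggregate output growth = (2547.5 − 2500) / 2500 = 1.9%.
Capital growth = (2078.6 − 1900) / 1900 = 9.4%.
Hours worked growth = (2164.8 − 2200) / 2200 = -1.6%.
Labor's share = 1 − 0.22 = 0.78.
Capital: 0.22 × 9.4 = 2.068 pp.
Hours worked: 0.78 × (-1.6) = -1.248 pp.
TFP growth = 1.9 − 0.82 = 1.08%.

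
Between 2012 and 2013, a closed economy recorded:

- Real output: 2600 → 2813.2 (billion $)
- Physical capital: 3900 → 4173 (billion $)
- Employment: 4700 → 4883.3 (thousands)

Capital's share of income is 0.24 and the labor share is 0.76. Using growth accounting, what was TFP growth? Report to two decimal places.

Real output growth = (2813.2 − 2600) / 2600 = 8.2%.
Physical capital growth = (4173 − 3900) / 3900 = 7%.
Employment growth = (4883.3 − 4700) / 4700 = 3.9%.
Labor's share = 1 − 0.24 = 0.76.
Physical capital: 0.24 × 7 = 1.68 pp.
Employment: 0.76 × 3.9 = 2.964 pp.
TFP growth = 8.2 − 4.644 = 3.556%.

3.56%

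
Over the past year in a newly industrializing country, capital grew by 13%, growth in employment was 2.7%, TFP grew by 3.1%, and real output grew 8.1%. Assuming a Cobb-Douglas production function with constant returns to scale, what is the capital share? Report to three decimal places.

gY = gA + α·gK + (1−α)·gL, so gY − gA − gL = α(gK − gL).
8.1 − 3.1 − 2.7 = α × (13 − 2.7).
2.3 = 10.3 α, so α = 0.2233.

0.223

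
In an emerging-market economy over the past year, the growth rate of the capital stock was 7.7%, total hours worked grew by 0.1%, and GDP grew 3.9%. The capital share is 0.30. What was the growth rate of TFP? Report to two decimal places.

Labor's share = 1 − 0.3 = 0.7.
The capital stock: 0.3 × 7.7 = 2.31 pp.
Total hours worked: 0.7 × 0.1 = 0.07 pp.
TFP growth = 3.9 − 2.38 = 1.52%.

1.52%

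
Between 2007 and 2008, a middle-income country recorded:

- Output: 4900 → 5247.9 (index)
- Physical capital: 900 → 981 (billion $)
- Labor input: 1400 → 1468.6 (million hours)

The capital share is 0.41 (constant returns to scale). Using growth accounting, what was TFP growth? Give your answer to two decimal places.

Output growth = (5247.9 − 4900) / 4900 = 7.1%.
Physical capital growth = (981 − 900) / 900 = 9%.
Labor input growth = (1468.6 − 1400) / 1400 = 4.9%.
Labor's share = 1 − 0.41 = 0.59.
Physical capital: 0.41 × 9 = 3.69 pp.
Labor input: 0.59 × 4.9 = 2.891 pp.
TFP growth = 7.1 − 6.581 = 0.519%.

TFP growth was 0.52%.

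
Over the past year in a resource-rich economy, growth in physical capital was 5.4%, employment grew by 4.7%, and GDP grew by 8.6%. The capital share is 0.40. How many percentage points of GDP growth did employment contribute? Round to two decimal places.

2.82 pp

Labor's share = 1 − 0.4 = 0.6.
Contribution = share × growth = 0.6 × 4.7 = 2.82 pp.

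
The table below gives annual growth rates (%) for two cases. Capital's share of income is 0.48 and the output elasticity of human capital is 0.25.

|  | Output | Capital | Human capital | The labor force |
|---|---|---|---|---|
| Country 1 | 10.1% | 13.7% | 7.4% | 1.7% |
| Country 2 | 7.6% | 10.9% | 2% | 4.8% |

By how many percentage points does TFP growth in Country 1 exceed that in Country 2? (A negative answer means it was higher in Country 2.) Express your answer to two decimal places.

Labor's share = 1 − 0.48 − 0.25 = 0.27.
Country 1: TFP = 10.1 − 6.576 − 1.85 − 0.459 = 1.215%.
Country 2: TFP = 7.6 − 5.232 − 0.5 − 1.296 = 0.572%.
Difference = 1.215 − (0.572) = 0.643 pp.

0.64 percentage points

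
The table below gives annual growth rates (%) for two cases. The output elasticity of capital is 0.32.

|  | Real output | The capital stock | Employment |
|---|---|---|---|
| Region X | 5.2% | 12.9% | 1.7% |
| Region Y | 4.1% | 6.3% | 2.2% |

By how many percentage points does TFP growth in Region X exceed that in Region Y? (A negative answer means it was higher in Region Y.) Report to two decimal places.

-0.67 percentage points

Labor's share = 1 − 0.32 = 0.68.
Region X: TFP = 5.2 − 4.128 − 1.156 = -0.084%.
Region Y: TFP = 4.1 − 2.016 − 1.496 = 0.588%.
Difference = -0.084 − (0.588) = -0.672 pp.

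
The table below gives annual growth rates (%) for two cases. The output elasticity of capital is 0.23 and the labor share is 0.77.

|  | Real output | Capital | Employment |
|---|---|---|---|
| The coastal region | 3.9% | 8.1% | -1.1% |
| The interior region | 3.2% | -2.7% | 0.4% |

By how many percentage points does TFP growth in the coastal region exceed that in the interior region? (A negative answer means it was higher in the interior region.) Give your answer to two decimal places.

-0.63 percentage points

Labor's share = 1 − 0.23 = 0.77.
The coastal region: TFP = 3.9 − 1.863 + 0.847 = 2.884%.
The interior region: TFP = 3.2 + 0.621 − 0.308 = 3.513%.
Difference = 2.884 − (3.513) = -0.629 pp.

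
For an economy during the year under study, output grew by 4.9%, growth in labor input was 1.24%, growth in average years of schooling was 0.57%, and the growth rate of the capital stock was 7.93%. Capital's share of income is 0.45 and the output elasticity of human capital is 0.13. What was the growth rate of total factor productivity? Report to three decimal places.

Labor's share = 1 − 0.45 − 0.13 = 0.42.
The capital stock: 0.45 × 7.93 = 3.5685 pp.
Average years of schooling: 0.13 × 0.57 = 0.0741 pp.
Labor input: 0.42 × 1.24 = 0.5208 pp.
TFP growth = 4.9 − 4.1634 = 0.7366%.

0.737%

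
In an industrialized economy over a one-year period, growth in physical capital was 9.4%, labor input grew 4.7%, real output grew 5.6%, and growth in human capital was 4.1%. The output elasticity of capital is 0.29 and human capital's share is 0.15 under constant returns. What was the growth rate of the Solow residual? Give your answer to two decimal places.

-0.37%

Labor's share = 1 − 0.29 − 0.15 = 0.56.
Physical capital: 0.29 × 9.4 = 2.726 pp.
Human capital: 0.15 × 4.1 = 0.615 pp.
Labor input: 0.56 × 4.7 = 2.632 pp.
TFP growth = 5.6 − 5.973 = -0.373%.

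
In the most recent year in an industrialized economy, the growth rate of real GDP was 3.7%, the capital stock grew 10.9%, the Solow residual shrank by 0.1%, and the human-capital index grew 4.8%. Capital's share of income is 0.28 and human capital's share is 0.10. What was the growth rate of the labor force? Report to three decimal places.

Labor's share = 1 − 0.28 − 0.1 = 0.62.
gY = gA + 0.28×10.9 + 0.1×4.8 + 0.62×g.
0.62×g = 3.7 + 0.1 − 3.532 = 0.268.
g = 0.268 / 0.62 = 0.43226%.

The labor force growth was 0.432%.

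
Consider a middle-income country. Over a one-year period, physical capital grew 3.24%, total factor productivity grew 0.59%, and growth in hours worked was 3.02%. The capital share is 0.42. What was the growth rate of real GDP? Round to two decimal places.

3.70%

Labor's share = 1 − 0.42 = 0.58.
Physical capital: 0.42 × 3.24 = 1.3608 pp.
Hours worked: 0.58 × 3.02 = 1.7516 pp.
Output growth = 0.59 + 3.1124 = 3.7024%.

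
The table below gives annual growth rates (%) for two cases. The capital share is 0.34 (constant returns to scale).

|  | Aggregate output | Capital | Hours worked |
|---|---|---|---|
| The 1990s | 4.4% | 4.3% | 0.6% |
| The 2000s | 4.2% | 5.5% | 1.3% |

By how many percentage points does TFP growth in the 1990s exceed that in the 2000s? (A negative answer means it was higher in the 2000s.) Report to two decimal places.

Labor's share = 1 − 0.34 = 0.66.
The 1990s: TFP = 4.4 − 1.462 − 0.396 = 2.542%.
The 2000s: TFP = 4.2 − 1.87 − 0.858 = 1.472%.
Difference = 2.542 − (1.472) = 1.07 pp.

1.07 percentage points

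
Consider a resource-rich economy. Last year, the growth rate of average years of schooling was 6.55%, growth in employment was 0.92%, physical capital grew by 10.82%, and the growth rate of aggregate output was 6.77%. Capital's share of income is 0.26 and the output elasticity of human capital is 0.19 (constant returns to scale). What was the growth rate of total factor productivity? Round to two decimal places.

2.21%

Labor's share = 1 − 0.26 − 0.19 = 0.55.
Physical capital: 0.26 × 10.82 = 2.8132 pp.
Average years of schooling: 0.19 × 6.55 = 1.2445 pp.
Employment: 0.55 × 0.92 = 0.506 pp.
TFP growth = 6.77 − 4.5637 = 2.2063%.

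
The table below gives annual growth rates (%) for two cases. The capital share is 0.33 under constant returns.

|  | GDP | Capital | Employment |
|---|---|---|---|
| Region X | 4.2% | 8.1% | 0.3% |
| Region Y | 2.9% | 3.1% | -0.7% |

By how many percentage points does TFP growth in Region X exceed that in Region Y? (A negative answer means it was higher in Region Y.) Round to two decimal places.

-1.02 percentage points

Labor's share = 1 − 0.33 = 0.67.
Region X: TFP = 4.2 − 2.673 − 0.201 = 1.326%.
Region Y: TFP = 2.9 − 1.023 + 0.469 = 2.346%.
Difference = 1.326 − (2.346) = -1.02 pp.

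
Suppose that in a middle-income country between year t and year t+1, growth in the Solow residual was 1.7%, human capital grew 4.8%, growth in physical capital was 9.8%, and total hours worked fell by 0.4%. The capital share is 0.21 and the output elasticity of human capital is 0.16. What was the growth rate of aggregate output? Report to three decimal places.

4.274%

Labor's share = 1 − 0.21 − 0.16 = 0.63.
Physical capital: 0.21 × 9.8 = 2.058 pp.
Human capital: 0.16 × 4.8 = 0.768 pp.
Total hours worked: 0.63 × (-0.4) = -0.252 pp.
Output growth = 1.7 + 2.574 = 4.274%.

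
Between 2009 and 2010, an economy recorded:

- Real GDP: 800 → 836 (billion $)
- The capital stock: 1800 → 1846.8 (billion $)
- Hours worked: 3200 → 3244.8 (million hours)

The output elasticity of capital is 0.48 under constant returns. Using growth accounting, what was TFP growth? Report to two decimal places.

Real GDP growth = (836 − 800) / 800 = 4.5%.
The capital stock growth = (1846.8 − 1800) / 1800 = 2.6%.
Hours worked growth = (3244.8 − 3200) / 3200 = 1.4%.
Labor's share = 1 − 0.48 = 0.52.
The capital stock: 0.48 × 2.6 = 1.248 pp.
Hours worked: 0.52 × 1.4 = 0.728 pp.
TFP growth = 4.5 − 1.976 = 2.524%.

TFP grew 2.52%.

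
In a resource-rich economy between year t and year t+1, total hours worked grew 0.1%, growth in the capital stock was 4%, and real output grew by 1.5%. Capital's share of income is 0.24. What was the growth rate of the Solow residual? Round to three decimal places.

Labor's share = 1 − 0.24 = 0.76.
The capital stock: 0.24 × 4 = 0.96 pp.
Total hours worked: 0.76 × 0.1 = 0.076 pp.
TFP growth = 1.5 − 1.036 = 0.464%.

0.464%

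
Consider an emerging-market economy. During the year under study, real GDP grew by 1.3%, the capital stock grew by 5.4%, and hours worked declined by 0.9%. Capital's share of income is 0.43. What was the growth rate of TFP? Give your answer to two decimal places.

Labor's share = 1 − 0.43 = 0.57.
The capital stock: 0.43 × 5.4 = 2.322 pp.
Hours worked: 0.57 × (-0.9) = -0.513 pp.
TFP growth = 1.3 − 1.809 = -0.509%.

-0.51%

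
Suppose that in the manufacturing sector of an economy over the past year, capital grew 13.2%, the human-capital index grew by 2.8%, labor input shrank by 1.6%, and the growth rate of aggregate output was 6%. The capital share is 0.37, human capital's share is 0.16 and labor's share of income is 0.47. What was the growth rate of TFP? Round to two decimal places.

Labor's share = 1 − 0.37 − 0.16 = 0.47.
Capital: 0.37 × 13.2 = 4.884 pp.
The human-capital index: 0.16 × 2.8 = 0.448 pp.
Labor input: 0.47 × (-1.6) = -0.752 pp.
TFP growth = 6 − 4.58 = 1.42%.

1.42%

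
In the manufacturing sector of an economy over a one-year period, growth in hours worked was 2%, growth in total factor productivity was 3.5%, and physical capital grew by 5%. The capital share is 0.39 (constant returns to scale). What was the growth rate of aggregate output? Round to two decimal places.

Labor's share = 1 − 0.39 = 0.61.
Physical capital: 0.39 × 5 = 1.95 pp.
Hours worked: 0.61 × 2 = 1.22 pp.
Output growth = 3.5 + 3.17 = 6.67%.

Aggregate output grew 6.67%.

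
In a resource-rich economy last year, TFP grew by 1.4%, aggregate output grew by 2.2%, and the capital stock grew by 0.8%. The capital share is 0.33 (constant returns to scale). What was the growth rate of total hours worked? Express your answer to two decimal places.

0.80%

Labor's share = 1 − 0.33 = 0.67.
gY = gA + 0.33×0.8 + 0.67×g.
0.67×g = 2.2 − 1.4 − 0.264 = 0.536.
g = 0.536 / 0.67 = 0.8%.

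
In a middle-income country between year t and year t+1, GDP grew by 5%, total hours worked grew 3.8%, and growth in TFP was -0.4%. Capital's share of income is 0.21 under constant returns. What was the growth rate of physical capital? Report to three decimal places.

11.419%

Labor's share = 1 − 0.21 = 0.79.
gY = gA + 0.79×3.8 + 0.21×g.
0.21×g = 5 + 0.4 − 3.002 = 2.398.
g = 2.398 / 0.21 = 11.41905%.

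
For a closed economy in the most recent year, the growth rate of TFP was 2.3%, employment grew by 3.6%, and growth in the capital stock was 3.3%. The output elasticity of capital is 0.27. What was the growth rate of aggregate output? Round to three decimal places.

Labor's share = 1 − 0.27 = 0.73.
The capital stock: 0.27 × 3.3 = 0.891 pp.
Employment: 0.73 × 3.6 = 2.628 pp.
Output growth = 2.3 + 3.519 = 5.819%.

5.819%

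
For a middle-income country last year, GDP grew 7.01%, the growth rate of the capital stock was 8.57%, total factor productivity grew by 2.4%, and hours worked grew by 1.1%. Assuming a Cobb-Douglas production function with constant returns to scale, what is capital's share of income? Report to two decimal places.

gY = gA + α·gK + (1−α)·gL, so gY − gA − gL = α(gK − gL).
7.01 − 2.4 − 1.1 = α × (8.57 − 1.1).
3.51 = 7.47 α, so α = 0.4699.

α = 0.47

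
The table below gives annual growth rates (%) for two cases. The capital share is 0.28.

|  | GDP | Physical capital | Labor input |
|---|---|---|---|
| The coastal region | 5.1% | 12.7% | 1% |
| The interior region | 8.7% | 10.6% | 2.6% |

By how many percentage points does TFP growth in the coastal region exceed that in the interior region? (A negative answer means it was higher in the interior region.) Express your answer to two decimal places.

Labor's share = 1 − 0.28 = 0.72.
The coastal region: TFP = 5.1 − 3.556 − 0.72 = 0.824%.
The interior region: TFP = 8.7 − 2.968 − 1.872 = 3.86%.
Difference = 0.824 − (3.86) = -3.036 pp.

-3.04 percentage points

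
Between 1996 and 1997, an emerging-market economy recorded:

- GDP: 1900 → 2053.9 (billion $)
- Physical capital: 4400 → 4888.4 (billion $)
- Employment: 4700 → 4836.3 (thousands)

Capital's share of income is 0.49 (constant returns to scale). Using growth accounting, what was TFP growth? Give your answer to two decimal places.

1.18%

GDP growth = (2053.9 − 1900) / 1900 = 8.1%.
Physical capital growth = (4888.4 − 4400) / 4400 = 11.1%.
Employment growth = (4836.3 − 4700) / 4700 = 2.9%.
Labor's share = 1 − 0.49 = 0.51.
Physical capital: 0.49 × 11.1 = 5.439 pp.
Employment: 0.51 × 2.9 = 1.479 pp.
TFP growth = 8.1 − 6.918 = 1.182%.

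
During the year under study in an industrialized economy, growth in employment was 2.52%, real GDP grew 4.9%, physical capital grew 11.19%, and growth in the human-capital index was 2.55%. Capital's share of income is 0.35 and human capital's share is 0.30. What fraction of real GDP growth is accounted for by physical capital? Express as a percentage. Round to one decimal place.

Physical capital accounted for 79.9% of growth.

Physical capital contributed 0.35 × 11.19 = 3.9165 pp.
Share of growth = 3.9165 / 4.9 × 100 = 79.929%.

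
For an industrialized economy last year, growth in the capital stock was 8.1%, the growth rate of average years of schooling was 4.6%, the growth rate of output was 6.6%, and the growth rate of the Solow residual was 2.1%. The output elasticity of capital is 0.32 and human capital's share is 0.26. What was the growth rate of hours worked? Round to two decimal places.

Labor's share = 1 − 0.32 − 0.26 = 0.42.
gY = gA + 0.32×8.1 + 0.26×4.6 + 0.42×g.
0.42×g = 6.6 − 2.1 − 3.788 = 0.712.
g = 0.712 / 0.42 = 1.6952%.

Hours worked growth was 1.70%.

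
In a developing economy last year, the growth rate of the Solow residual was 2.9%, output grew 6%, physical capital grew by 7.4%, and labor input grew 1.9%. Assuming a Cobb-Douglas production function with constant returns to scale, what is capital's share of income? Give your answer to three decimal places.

gY = gA + α·gK + (1−α)·gL, so gY − gA − gL = α(gK − gL).
6 − 2.9 − 1.9 = α × (7.4 − 1.9).
1.2 = 5.5 α, so α = 0.21818.

Capital's share of income is 0.218.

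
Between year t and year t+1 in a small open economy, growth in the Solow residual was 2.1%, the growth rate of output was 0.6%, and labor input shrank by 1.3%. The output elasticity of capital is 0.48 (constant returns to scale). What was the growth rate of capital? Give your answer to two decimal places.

-1.72%

Labor's share = 1 − 0.48 = 0.52.
gY = gA + 0.52×(-1.3) + 0.48×g.
0.48×g = 0.6 − 2.1 + 0.676 = -0.824.
g = -0.824 / 0.48 = -1.7167%.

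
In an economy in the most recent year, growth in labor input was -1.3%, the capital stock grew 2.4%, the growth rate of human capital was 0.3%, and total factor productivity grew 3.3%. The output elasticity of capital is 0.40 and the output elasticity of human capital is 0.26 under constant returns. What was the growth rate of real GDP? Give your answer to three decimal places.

Labor's share = 1 − 0.4 − 0.26 = 0.34.
The capital stock: 0.4 × 2.4 = 0.96 pp.
Human capital: 0.26 × 0.3 = 0.078 pp.
Labor input: 0.34 × (-1.3) = -0.442 pp.
Output growth = 3.3 + 0.596 = 3.896%.

Real GDP growth was 3.896%.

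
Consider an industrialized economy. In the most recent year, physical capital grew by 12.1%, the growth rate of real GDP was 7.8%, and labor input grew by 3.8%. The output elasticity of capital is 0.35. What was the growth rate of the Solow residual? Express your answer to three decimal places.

Labor's share = 1 − 0.35 = 0.65.
Physical capital: 0.35 × 12.1 = 4.235 pp.
Labor input: 0.65 × 3.8 = 2.47 pp.
TFP growth = 7.8 − 6.705 = 1.095%.

1.095%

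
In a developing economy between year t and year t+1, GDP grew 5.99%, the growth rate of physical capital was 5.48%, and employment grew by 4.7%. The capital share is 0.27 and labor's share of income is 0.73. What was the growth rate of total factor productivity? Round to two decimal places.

1.08%

Labor's share = 1 − 0.27 = 0.73.
Physical capital: 0.27 × 5.48 = 1.4796 pp.
Employment: 0.73 × 4.7 = 3.431 pp.
TFP growth = 5.99 − 4.9106 = 1.0794%.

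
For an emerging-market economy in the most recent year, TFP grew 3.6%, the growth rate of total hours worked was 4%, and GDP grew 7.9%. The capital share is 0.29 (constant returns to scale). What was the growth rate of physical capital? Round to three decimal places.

Labor's share = 1 − 0.29 = 0.71.
gY = gA + 0.71×4 + 0.29×g.
0.29×g = 7.9 − 3.6 − 2.84 = 1.46.
g = 1.46 / 0.29 = 5.03448%.

5.034%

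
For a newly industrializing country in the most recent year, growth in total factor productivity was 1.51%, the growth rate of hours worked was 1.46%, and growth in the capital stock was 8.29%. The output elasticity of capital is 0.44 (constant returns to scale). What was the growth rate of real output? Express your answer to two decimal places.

5.98%

Labor's share = 1 − 0.44 = 0.56.
The capital stock: 0.44 × 8.29 = 3.6476 pp.
Hours worked: 0.56 × 1.46 = 0.8176 pp.
Output growth = 1.51 + 4.4652 = 5.9752%.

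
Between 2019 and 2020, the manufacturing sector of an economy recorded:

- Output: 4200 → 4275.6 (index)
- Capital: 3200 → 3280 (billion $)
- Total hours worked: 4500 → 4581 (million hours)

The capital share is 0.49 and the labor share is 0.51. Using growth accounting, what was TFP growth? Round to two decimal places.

Output growth = (4275.6 − 4200) / 4200 = 1.8%.
Capital growth = (3280 − 3200) / 3200 = 2.5%.
Total hours worked growth = (4581 − 4500) / 4500 = 1.8%.
Labor's share = 1 − 0.49 = 0.51.
Capital: 0.49 × 2.5 = 1.225 pp.
Total hours worked: 0.51 × 1.8 = 0.918 pp.
TFP growth = 1.8 − 2.143 = -0.343%.

-0.34%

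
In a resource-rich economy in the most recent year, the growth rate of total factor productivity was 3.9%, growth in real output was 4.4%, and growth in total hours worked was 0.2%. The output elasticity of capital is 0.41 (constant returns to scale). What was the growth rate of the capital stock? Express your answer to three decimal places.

0.932%

Labor's share = 1 − 0.41 = 0.59.
gY = gA + 0.59×0.2 + 0.41×g.
0.41×g = 4.4 − 3.9 − 0.118 = 0.382.
g = 0.382 / 0.41 = 0.93171%.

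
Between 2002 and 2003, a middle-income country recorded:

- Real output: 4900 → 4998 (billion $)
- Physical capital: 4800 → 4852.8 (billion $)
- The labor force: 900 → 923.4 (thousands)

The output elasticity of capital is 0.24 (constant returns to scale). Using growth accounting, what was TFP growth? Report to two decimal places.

-0.24%

Real output growth = (4998 − 4900) / 4900 = 2%.
Physical capital growth = (4852.8 − 4800) / 4800 = 1.1%.
The labor force growth = (923.4 − 900) / 900 = 2.6%.
Labor's share = 1 − 0.24 = 0.76.
Physical capital: 0.24 × 1.1 = 0.264 pp.
The labor force: 0.76 × 2.6 = 1.976 pp.
TFP growth = 2 − 2.24 = -0.24%.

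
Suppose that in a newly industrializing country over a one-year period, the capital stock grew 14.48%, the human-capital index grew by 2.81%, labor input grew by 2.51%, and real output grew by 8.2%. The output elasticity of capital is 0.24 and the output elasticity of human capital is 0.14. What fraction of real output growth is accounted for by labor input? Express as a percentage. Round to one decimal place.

Labor's share = 1 − 0.24 − 0.14 = 0.62.
Labor input contributed 0.62 × 2.51 = 1.5562 pp.
Share of growth = 1.5562 / 8.2 × 100 = 18.978%.

19.0%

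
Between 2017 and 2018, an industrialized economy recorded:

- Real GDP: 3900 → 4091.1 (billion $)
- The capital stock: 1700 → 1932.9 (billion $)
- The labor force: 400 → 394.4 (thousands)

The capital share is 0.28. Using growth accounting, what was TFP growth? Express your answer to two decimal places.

Real GDP growth = (4091.1 − 3900) / 3900 = 4.9%.
The capital stock growth = (1932.9 − 1700) / 1700 = 13.7%.
The labor force growth = (394.4 − 400) / 400 = -1.4%.
Labor's share = 1 − 0.28 = 0.72.
The capital stock: 0.28 × 13.7 = 3.836 pp.
The labor force: 0.72 × (-1.4) = -1.008 pp.
TFP growth = 4.9 − 2.828 = 2.072%.

TFP growth was 2.07%.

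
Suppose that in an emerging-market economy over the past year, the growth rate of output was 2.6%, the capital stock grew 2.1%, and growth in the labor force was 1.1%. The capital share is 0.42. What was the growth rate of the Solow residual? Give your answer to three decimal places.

The Solow residual grew 1.080%.

Labor's share = 1 − 0.42 = 0.58.
The capital stock: 0.42 × 2.1 = 0.882 pp.
The labor force: 0.58 × 1.1 = 0.638 pp.
TFP growth = 2.6 − 1.52 = 1.08%.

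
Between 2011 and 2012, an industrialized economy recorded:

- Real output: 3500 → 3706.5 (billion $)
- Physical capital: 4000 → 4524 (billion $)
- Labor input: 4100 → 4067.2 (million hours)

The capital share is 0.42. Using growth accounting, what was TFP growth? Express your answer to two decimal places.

Real output growth = (3706.5 − 3500) / 3500 = 5.9%.
Physical capital growth = (4524 − 4000) / 4000 = 13.1%.
Labor input growth = (4067.2 − 4100) / 4100 = -0.8%.
Labor's share = 1 − 0.42 = 0.58.
Physical capital: 0.42 × 13.1 = 5.502 pp.
Labor input: 0.58 × (-0.8) = -0.464 pp.
TFP growth = 5.9 − 5.038 = 0.862%.

0.86%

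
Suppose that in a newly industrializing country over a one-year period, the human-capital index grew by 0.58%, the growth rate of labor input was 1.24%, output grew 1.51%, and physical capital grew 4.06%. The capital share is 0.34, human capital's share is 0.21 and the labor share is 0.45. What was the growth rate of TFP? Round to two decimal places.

-0.55%

Labor's share = 1 − 0.34 − 0.21 = 0.45.
Physical capital: 0.34 × 4.06 = 1.3804 pp.
The human-capital index: 0.21 × 0.58 = 0.1218 pp.
Labor input: 0.45 × 1.24 = 0.558 pp.
TFP growth = 1.51 − 2.0602 = -0.5502%.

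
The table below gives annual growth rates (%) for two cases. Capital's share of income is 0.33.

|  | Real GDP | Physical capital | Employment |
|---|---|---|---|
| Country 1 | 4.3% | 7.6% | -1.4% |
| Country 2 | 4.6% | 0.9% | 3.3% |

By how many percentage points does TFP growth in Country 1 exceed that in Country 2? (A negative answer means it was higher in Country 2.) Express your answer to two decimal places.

0.64 percentage points

Labor's share = 1 − 0.33 = 0.67.
Country 1: TFP = 4.3 − 2.508 + 0.938 = 2.73%.
Country 2: TFP = 4.6 − 0.297 − 2.211 = 2.092%.
Difference = 2.73 − (2.092) = 0.638 pp.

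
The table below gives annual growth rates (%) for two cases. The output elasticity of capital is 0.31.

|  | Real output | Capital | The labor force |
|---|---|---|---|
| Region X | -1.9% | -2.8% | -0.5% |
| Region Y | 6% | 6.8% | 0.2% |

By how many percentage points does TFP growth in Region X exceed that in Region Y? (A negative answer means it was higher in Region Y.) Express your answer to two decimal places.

-4.44 percentage points

Labor's share = 1 − 0.31 = 0.69.
Region X: TFP = -1.9 + 0.868 + 0.345 = -0.687%.
Region Y: TFP = 6 − 2.108 − 0.138 = 3.754%.
Difference = -0.687 − (3.754) = -4.441 pp.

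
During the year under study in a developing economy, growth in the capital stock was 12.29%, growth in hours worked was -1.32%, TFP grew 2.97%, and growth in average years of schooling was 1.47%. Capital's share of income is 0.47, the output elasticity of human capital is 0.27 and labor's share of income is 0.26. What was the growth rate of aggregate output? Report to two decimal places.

Aggregate output grew 8.80%.

Labor's share = 1 − 0.47 − 0.27 = 0.26.
The capital stock: 0.47 × 12.29 = 5.7763 pp.
Average years of schooling: 0.27 × 1.47 = 0.3969 pp.
Hours worked: 0.26 × (-1.32) = -0.3432 pp.
Output growth = 2.97 + 5.83 = 8.8%.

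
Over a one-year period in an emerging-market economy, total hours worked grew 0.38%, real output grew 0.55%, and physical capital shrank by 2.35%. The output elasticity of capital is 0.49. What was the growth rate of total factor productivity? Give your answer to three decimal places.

Labor's share = 1 − 0.49 = 0.51.
Physical capital: 0.49 × (-2.35) = -1.1515 pp.
Total hours worked: 0.51 × 0.38 = 0.1938 pp.
TFP growth = 0.55 + 0.9577 = 1.5077%.

Total factor productivity grew 1.508%.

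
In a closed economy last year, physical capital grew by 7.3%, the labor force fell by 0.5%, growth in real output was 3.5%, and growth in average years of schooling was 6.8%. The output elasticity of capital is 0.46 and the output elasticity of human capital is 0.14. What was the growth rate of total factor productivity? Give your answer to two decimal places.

Labor's share = 1 − 0.46 − 0.14 = 0.4.
Physical capital: 0.46 × 7.3 = 3.358 pp.
Average years of schooling: 0.14 × 6.8 = 0.952 pp.
The labor force: 0.4 × (-0.5) = -0.2 pp.
TFP growth = 3.5 − 4.11 = -0.61%.

-0.61%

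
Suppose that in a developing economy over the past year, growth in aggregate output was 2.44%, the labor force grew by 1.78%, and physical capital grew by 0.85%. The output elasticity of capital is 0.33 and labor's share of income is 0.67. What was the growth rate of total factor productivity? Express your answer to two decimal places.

0.97%

Labor's share = 1 − 0.33 = 0.67.
Physical capital: 0.33 × 0.85 = 0.2805 pp.
The labor force: 0.67 × 1.78 = 1.1926 pp.
TFP growth = 2.44 − 1.4731 = 0.9669%.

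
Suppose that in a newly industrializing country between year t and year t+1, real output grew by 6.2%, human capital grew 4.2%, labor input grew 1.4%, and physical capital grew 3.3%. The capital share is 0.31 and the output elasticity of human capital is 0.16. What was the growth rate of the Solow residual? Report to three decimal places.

3.763%

Labor's share = 1 − 0.31 − 0.16 = 0.53.
Physical capital: 0.31 × 3.3 = 1.023 pp.
Human capital: 0.16 × 4.2 = 0.672 pp.
Labor input: 0.53 × 1.4 = 0.742 pp.
TFP growth = 6.2 − 2.437 = 3.763%.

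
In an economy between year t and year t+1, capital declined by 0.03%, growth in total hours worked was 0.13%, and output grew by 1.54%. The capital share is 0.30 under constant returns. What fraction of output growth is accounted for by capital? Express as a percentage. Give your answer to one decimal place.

-0.6%

Capital contributed 0.3 × (-0.03) = -0.009 pp.
Share of growth = -0.009 / 1.54 × 100 = -0.584%.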